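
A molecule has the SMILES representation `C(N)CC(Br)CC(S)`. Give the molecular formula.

C5H12BrNS

Atom tally by fragment:
  H2NCH2 → C:1 H:4 N:1
  CH2 → C:1 H:2
  CH(Br) → C:1 H:1 Br:1
  CH2 → C:1 H:2
  CH2SH → C:1 H:3 S:1
Element totals:
  C: 5
  H: 12
  Br: 1
  N: 1
  S: 1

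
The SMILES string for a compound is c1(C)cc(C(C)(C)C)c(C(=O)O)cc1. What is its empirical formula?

Atom tally by fragment:
  benzene ring core → C:6 H:6
  (− 3 ring H displaced by substituents)
  + CH3 → C:1 H:3
  + C(CH3)3 → C:4 H:9
  + COOH → C:1 H:1 O:2
Element totals:
  C: 12
  H: 16
  O: 2
Molecular formula: C12H16O2.
gcd of subscripts = 2; dividing each by 2:
  C: 12/2 = 6
  H: 16/2 = 8
  O: 2/2 = 1

C6H8O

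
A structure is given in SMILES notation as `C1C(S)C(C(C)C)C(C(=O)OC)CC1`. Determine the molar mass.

216.34 g/mol

Atom tally by fragment:
  cyclohexane ring core → C:6 H:12
  (− 3 ring H displaced by substituents)
  + SH → S:1 H:1
  + CH(CH3)2 → C:3 H:7
  + COOCH3 → C:2 H:3 O:2
Element totals:
  C: 11
  H: 20
  O: 2
  S: 1
Molecular formula: C11H20O2S.
  M = 11(12.011) + 20(1.008) + 2(15.999) + 32.06
    = 132.121 + 20.160 + 31.998 + 32.060 = 216.339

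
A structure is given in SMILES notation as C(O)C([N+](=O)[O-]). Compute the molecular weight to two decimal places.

Atom tally by fragment:
  HOCH2 → C:1 H:3 O:1
  CH2NO2 → C:1 H:2 N:1 O:2
Element totals:
  C: 2
  H: 5
  N: 1
  O: 3
Molecular formula: C2H5NO3.
  M = 2(12.011) + 5(1.008) + 14.007 + 3(15.999)
    = 24.022 + 5.040 + 14.007 + 47.997 = 91.066

91.07 g/mol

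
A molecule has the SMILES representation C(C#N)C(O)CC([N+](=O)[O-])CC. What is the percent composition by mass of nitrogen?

16.27%

Atom tally by fragment:
  NCCH2 → C:2 H:2 N:1
  CH(OH) → C:1 H:2 O:1
  CH2 → C:1 H:2
  CH(NO2) → C:1 H:1 N:1 O:2
  CH2 → C:1 H:2
  CH3 → C:1 H:3
Element totals:
  C: 7
  H: 12
  N: 2
  O: 3
Molecular formula: C7H12N2O3.
Molar mass = 172.184 g/mol.
Mass from N: 2 × 14.007 = 28.014 g/mol.
%N = 28.014 / 172.184 × 100 = 16.27%.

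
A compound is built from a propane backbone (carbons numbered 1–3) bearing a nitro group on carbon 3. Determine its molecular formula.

Atom tally by fragment:
  CH3 → C:1 H:3
  CH2 → C:1 H:2
  CH2NO2 → C:1 H:2 N:1 O:2
Element totals:
  C: 3
  H: 7
  N: 1
  O: 2

C3H7NO2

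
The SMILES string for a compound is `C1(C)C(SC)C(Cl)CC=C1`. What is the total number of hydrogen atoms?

Atom tally by fragment:
  cyclohexene ring core → C:6 H:10
  (− 3 ring H displaced by substituents)
  + CH3 → C:1 H:3
  + SCH3 → C:1 H:3 S:1
  + Cl → Cl:1
Element totals:
  C: 8
  H: 13
  Cl: 1
  S: 1

13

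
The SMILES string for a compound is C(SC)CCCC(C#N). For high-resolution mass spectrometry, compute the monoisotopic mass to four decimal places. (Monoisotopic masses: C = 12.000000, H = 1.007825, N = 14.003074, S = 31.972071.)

143.0769

Atom tally by fragment:
  CH3SCH2 → C:2 H:5 S:1
  CH2 → C:1 H:2
  CH2 → C:1 H:2
  CH2 → C:1 H:2
  CH2CN → C:2 H:2 N:1
Element totals:
  C: 7
  H: 13
  N: 1
  S: 1
Molecular formula: C7H13NS.
  M = 7(12.0) + 13(1.007825) + 14.003074 + 31.972071
    = 84.000000 + 13.101725 + 14.003074 + 31.972071 = 143.076870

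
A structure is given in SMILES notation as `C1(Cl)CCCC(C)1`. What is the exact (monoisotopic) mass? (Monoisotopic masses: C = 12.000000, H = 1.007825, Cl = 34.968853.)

118.0549

Atom tally by fragment:
  cyclopentane ring core → C:5 H:10
  (− 2 ring H displaced by substituents)
  + Cl → Cl:1
  + CH3 → C:1 H:3
Element totals:
  C: 6
  H: 11
  Cl: 1
Molecular formula: C6H11Cl.
  M = 6(12.0) + 11(1.007825) + 34.968853
    = 72.000000 + 11.086075 + 34.968853 = 118.054928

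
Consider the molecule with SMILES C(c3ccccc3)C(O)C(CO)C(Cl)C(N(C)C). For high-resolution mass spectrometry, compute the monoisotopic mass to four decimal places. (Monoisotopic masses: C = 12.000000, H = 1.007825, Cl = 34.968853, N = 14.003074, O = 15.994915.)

271.1339

Atom tally by fragment:
  C6H5CH2 → C:7 H:7
  CH(OH) → C:1 H:2 O:1
  CH(CH2OH) → C:2 H:4 O:1
  CH(Cl) → C:1 H:1 Cl:1
  CH2N(CH3)2 → C:3 H:8 N:1
Element totals:
  C: 14
  H: 22
  Cl: 1
  N: 1
  O: 2
Molecular formula: C14H22ClNO2.
  M = 14(12.0) + 22(1.007825) + 34.968853 + 14.003074 + 2(15.994915)
    = 168.000000 + 22.172150 + 34.968853 + 14.003074 + 31.989830 = 271.133907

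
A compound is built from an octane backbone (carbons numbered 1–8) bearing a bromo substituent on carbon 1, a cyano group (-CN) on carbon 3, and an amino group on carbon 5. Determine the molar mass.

233.15 g/mol

Atom tally by fragment:
  BrCH2 → C:1 H:2 Br:1
  CH2 → C:1 H:2
  CH(CN) → C:2 H:1 N:1
  CH2 → C:1 H:2
  CH(NH2) → C:1 H:3 N:1
  CH2 → C:1 H:2
  CH2 → C:1 H:2
  CH3 → C:1 H:3
Element totals:
  C: 9
  H: 17
  Br: 1
  N: 2
Molecular formula: C9H17BrN2.
  M = 9(12.011) + 17(1.008) + 79.904 + 2(14.007)
    = 108.099 + 17.136 + 79.904 + 28.014 = 233.153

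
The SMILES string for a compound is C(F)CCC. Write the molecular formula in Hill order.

Atom tally by fragment:
  FCH2 → C:1 H:2 F:1
  CH2 → C:1 H:2
  CH2 → C:1 H:2
  CH3 → C:1 H:3
Element totals:
  C: 4
  H: 9
  F: 1

C4H9F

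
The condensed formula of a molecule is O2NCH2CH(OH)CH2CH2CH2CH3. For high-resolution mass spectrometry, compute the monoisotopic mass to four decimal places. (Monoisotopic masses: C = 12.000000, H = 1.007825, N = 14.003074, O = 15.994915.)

147.0895

Element totals:
  C: 6
  H: 13
  N: 1
  O: 3
Molecular formula: C6H13NO3.
  M = 6(12.0) + 13(1.007825) + 14.003074 + 3(15.994915)
    = 72.000000 + 13.101725 + 14.003074 + 47.984745 = 147.089544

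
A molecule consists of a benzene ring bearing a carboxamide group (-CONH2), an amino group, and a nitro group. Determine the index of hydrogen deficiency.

6

Atom tally by fragment:
  benzene ring core → C:6 H:6
  (− 3 ring H displaced by substituents)
  + CONH2 → C:1 H:2 O:1 N:1
  + NH2 → N:1 H:2
  + NO2 → N:1 O:2
Element totals:
  C: 7
  H: 7
  N: 3
  O: 3
Molecular formula: C7H7N3O3.
DoU = (2C + 2 + N − H − X) / 2 = (2·7 + 2 + 3 − 7 − 0) / 2 = 6.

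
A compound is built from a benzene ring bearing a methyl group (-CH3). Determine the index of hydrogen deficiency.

4

Atom tally by fragment:
  benzene ring core → C:6 H:6
  (− 1 ring H displaced by substituents)
  + CH3 → C:1 H:3
Element totals:
  C: 7
  H: 8
Molecular formula: C7H8.
DoU = (2C + 2 + N − H − X) / 2 = (2·7 + 2 + 0 − 8 − 0) / 2 = 4.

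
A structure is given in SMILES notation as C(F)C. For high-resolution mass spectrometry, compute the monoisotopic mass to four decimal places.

48.0375

Atom tally by fragment:
  FCH2 → C:1 H:2 F:1
  CH3 → C:1 H:3
Element totals:
  C: 2
  H: 5
  F: 1
Molecular formula: C2H5F.
  M = 2(12.0) + 5(1.007825) + 18.998403
    = 24.000000 + 5.039125 + 18.998403 = 48.037528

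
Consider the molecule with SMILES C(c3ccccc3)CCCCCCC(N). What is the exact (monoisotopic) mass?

Atom tally by fragment:
  C6H5CH2 → C:7 H:7
  CH2 → C:1 H:2
  CH2 → C:1 H:2
  CH2 → C:1 H:2
  CH2 → C:1 H:2
  CH2 → C:1 H:2
  CH2 → C:1 H:2
  CH2NH2 → C:1 H:4 N:1
Element totals:
  C: 14
  H: 23
  N: 1
Molecular formula: C14H23N.
  M = 14(12.0) + 23(1.007825) + 14.003074
    = 168.000000 + 23.179975 + 14.003074 = 205.183049

205.1830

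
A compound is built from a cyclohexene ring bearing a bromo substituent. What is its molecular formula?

Atom tally by fragment:
  cyclohexene ring core → C:6 H:10
  (− 1 ring H displaced by substituents)
  + Br → Br:1
Element totals:
  C: 6
  H: 9
  Br: 1

C6H9Br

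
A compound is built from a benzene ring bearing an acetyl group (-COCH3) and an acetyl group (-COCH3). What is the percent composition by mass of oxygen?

19.73%

Atom tally by fragment:
  benzene ring core → C:6 H:6
  (− 2 ring H displaced by substituents)
  + COCH3 → C:2 H:3 O:1
  + COCH3 → C:2 H:3 O:1
Element totals:
  C: 10
  H: 10
  O: 2
Molecular formula: C10H10O2.
Molar mass = 162.188 g/mol.
Mass from O: 2 × 15.999 = 31.998 g/mol.
%O = 31.998 / 162.188 × 100 = 19.73%.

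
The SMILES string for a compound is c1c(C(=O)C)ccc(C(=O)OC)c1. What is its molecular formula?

C10H10O3

Atom tally by fragment:
  benzene ring core → C:6 H:6
  (− 2 ring H displaced by substituents)
  + COCH3 → C:2 H:3 O:1
  + COOCH3 → C:2 H:3 O:2
Element totals:
  C: 10
  H: 10
  O: 3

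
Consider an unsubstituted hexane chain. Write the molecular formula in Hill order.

C6H14

Atom tally by fragment:
  CH3 → C:1 H:3
  CH2 → C:1 H:2
  CH2 → C:1 H:2
  CH2 → C:1 H:2
  CH2 → C:1 H:2
  CH3 → C:1 H:3
Element totals:
  C: 6
  H: 14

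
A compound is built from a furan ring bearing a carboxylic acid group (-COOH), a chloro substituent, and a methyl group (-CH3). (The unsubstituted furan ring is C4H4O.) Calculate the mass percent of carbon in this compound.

Atom tally by fragment:
  furan ring core → C:4 H:4 O:1
  (− 3 ring H displaced by substituents)
  + COOH → C:1 H:1 O:2
  + Cl → Cl:1
  + CH3 → C:1 H:3
Element totals:
  C: 6
  H: 5
  Cl: 1
  O: 3
Molecular formula: C6H5ClO3.
Molar mass = 160.553 g/mol.
Mass from C: 6 × 12.011 = 72.066 g/mol.
%C = 72.066 / 160.553 × 100 = 44.89%.

44.89%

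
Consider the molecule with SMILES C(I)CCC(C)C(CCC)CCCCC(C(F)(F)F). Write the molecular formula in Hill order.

Atom tally by fragment:
  ICH2 → C:1 H:2 I:1
  CH2 → C:1 H:2
  CH2 → C:1 H:2
  CH(CH3) → C:2 H:4
  CH(CH2CH2CH3) → C:4 H:8
  CH2 → C:1 H:2
  CH2 → C:1 H:2
  CH2 → C:1 H:2
  CH2 → C:1 H:2
  CH2CF3 → C:2 H:2 F:3
Element totals:
  C: 15
  H: 28
  F: 3
  I: 1

C15H28F3I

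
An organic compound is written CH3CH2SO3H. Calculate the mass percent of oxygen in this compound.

43.58%

Atom tally by fragment:
  CH3 → C:1 H:3
  CH2SO3H → C:1 H:3 S:1 O:3
Element totals:
  C: 2
  H: 6
  O: 3
  S: 1
Molecular formula: C2H6O3S.
Molar mass = 110.127 g/mol.
Mass from O: 3 × 15.999 = 47.997 g/mol.
%O = 47.997 / 110.127 × 100 = 43.58%.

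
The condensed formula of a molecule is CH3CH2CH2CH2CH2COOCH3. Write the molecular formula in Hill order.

Element totals:
  C: 7
  H: 14
  O: 2

C7H14O2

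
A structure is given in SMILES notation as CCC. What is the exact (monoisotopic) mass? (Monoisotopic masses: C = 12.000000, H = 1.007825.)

Atom tally by fragment:
  CH3 → C:1 H:3
  CH2 → C:1 H:2
  CH3 → C:1 H:3
Element totals:
  C: 3
  H: 8
Molecular formula: C3H8.
  M = 3(12.0) + 8(1.007825)
    = 36.000000 + 8.062600 = 44.062600

44.0626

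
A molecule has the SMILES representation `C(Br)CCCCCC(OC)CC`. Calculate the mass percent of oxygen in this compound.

Atom tally by fragment:
  BrCH2 → C:1 H:2 Br:1
  CH2 → C:1 H:2
  CH2 → C:1 H:2
  CH2 → C:1 H:2
  CH2 → C:1 H:2
  CH2 → C:1 H:2
  CH(OCH3) → C:2 H:4 O:1
  CH2 → C:1 H:2
  CH3 → C:1 H:3
Element totals:
  C: 10
  H: 21
  Br: 1
  O: 1
Molecular formula: C10H21BrO.
Molar mass = 237.181 g/mol.
Mass from O: 1 × 15.999 = 15.999 g/mol.
%O = 15.999 / 237.181 × 100 = 6.75%.

6.75%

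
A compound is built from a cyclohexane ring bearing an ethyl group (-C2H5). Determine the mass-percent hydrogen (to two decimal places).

14.37%

Atom tally by fragment:
  cyclohexane ring core → C:6 H:12
  (− 1 ring H displaced by substituents)
  + C2H5 → C:2 H:5
Element totals:
  C: 8
  H: 16
Molecular formula: C8H16.
Molar mass = 112.216 g/mol.
Mass from H: 16 × 1.008 = 16.128 g/mol.
%H = 16.128 / 112.216 × 100 = 14.37%.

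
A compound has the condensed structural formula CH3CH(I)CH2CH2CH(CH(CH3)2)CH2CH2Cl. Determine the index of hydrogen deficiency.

Atom tally by fragment:
  CH3 → C:1 H:3
  CH(I) → C:1 H:1 I:1
  CH2 → C:1 H:2
  CH2 → C:1 H:2
  CH(CH(CH3)2) → C:4 H:8
  CH2 → C:1 H:2
  CH2Cl → C:1 H:2 Cl:1
Element totals:
  C: 10
  H: 20
  Cl: 1
  I: 1
Molecular formula: C10H20ClI.
DoU = (2C + 2 + N − H − X) / 2 = (2·10 + 2 + 0 − 20 − 2) / 2 = 0.

0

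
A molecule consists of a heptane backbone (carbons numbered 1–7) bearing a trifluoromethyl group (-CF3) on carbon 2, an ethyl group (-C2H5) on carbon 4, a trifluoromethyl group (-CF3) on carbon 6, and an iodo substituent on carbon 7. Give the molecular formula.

C11H17F6I

Atom tally by fragment:
  CH3 → C:1 H:3
  CH(CF3) → C:2 H:1 F:3
  CH2 → C:1 H:2
  CH(C2H5) → C:3 H:6
  CH2 → C:1 H:2
  CH(CF3) → C:2 H:1 F:3
  CH2I → C:1 H:2 I:1
Element totals:
  C: 11
  H: 17
  F: 6
  I: 1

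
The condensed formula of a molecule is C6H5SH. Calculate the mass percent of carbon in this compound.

65.41%

Atom tally by fragment:
  benzene ring core → C:6 H:6
  (− 1 ring H displaced by substituents)
  + SH → S:1 H:1
Element totals:
  C: 6
  H: 6
  S: 1
Molecular formula: C6H6S.
Molar mass = 110.174 g/mol.
Mass from C: 6 × 12.011 = 72.066 g/mol.
%C = 72.066 / 110.174 × 100 = 65.41%.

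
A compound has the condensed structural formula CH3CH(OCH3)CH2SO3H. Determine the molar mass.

154.18 g/mol

Element totals:
  C: 4
  H: 10
  O: 4
  S: 1
Molecular formula: C4H10O4S.
  M = 4(12.011) + 10(1.008) + 4(15.999) + 32.06
    = 48.044 + 10.080 + 63.996 + 32.060 = 154.180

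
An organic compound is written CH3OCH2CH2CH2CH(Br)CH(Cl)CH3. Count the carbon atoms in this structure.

Atom tally by fragment:
  CH3OCH2 → C:2 H:5 O:1
  CH2 → C:1 H:2
  CH2 → C:1 H:2
  CH(Br) → C:1 H:1 Br:1
  CH(Cl) → C:1 H:1 Cl:1
  CH3 → C:1 H:3
Element totals:
  C: 7
  H: 14
  Br: 1
  Cl: 1
  O: 1

7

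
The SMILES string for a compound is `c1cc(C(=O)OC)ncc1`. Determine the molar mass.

137.14 g/mol

Atom tally by fragment:
  pyridine ring core → C:5 H:5 N:1
  (− 1 ring H displaced by substituents)
  + COOCH3 → C:2 H:3 O:2
Element totals:
  C: 7
  H: 7
  N: 1
  O: 2
Molecular formula: C7H7NO2.
  M = 7(12.011) + 7(1.008) + 14.007 + 2(15.999)
    = 84.077 + 7.056 + 14.007 + 31.998 = 137.138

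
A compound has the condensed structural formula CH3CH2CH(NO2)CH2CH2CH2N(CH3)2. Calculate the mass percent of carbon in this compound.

55.15%

Element totals:
  C: 8
  H: 18
  N: 2
  O: 2
Molecular formula: C8H18N2O2.
Molar mass = 174.244 g/mol.
Mass from C: 8 × 12.011 = 96.088 g/mol.
%C = 96.088 / 174.244 × 100 = 55.15%.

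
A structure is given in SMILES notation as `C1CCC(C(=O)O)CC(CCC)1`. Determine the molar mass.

170.25 g/mol

Atom tally by fragment:
  cyclohexane ring core → C:6 H:12
  (− 2 ring H displaced by substituents)
  + COOH → C:1 H:1 O:2
  + CH2CH2CH3 → C:3 H:7
Element totals:
  C: 10
  H: 18
  O: 2
Molecular formula: C10H18O2.
  M = 10(12.011) + 18(1.008) + 2(15.999)
    = 120.110 + 18.144 + 31.998 = 170.252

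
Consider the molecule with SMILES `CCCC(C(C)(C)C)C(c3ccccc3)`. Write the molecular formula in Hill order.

C15H24

Atom tally by fragment:
  CH3 → C:1 H:3
  CH2 → C:1 H:2
  CH2 → C:1 H:2
  CH(C(CH3)3) → C:5 H:10
  CH2C6H5 → C:7 H:7
Element totals:
  C: 15
  H: 24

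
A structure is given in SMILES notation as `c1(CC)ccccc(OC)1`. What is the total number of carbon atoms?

Atom tally by fragment:
  benzene ring core → C:6 H:6
  (− 2 ring H displaced by substituents)
  + C2H5 → C:2 H:5
  + OCH3 → C:1 H:3 O:1
Element totals:
  C: 9
  H: 12
  O: 1

9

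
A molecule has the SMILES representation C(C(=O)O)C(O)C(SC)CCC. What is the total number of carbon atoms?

Atom tally by fragment:
  HOOCCH2 → C:2 H:3 O:2
  CH(OH) → C:1 H:2 O:1
  CH(SCH3) → C:2 H:4 S:1
  CH2 → C:1 H:2
  CH2 → C:1 H:2
  CH3 → C:1 H:3
Element totals:
  C: 8
  H: 16
  O: 3
  S: 1

8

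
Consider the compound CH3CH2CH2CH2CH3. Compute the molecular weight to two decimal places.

Element totals:
  C: 5
  H: 12
Molecular formula: C5H12.
  M = 5(12.011) + 12(1.008)
    = 60.055 + 12.096 = 72.151

72.15 g/mol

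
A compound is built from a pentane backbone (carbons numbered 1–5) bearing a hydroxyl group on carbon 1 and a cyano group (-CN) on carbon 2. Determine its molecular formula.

Atom tally by fragment:
  HOCH2 → C:1 H:3 O:1
  CH(CN) → C:2 H:1 N:1
  CH2 → C:1 H:2
  CH2 → C:1 H:2
  CH3 → C:1 H:3
Element totals:
  C: 6
  H: 11
  N: 1
  O: 1

C6H11NO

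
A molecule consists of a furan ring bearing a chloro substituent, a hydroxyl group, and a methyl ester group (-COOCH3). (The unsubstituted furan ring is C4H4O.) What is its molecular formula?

C6H5ClO4

Atom tally by fragment:
  furan ring core → C:4 H:4 O:1
  (− 3 ring H displaced by substituents)
  + Cl → Cl:1
  + OH → O:1 H:1
  + COOCH3 → C:2 H:3 O:2
Element totals:
  C: 6
  H: 5
  Cl: 1
  O: 4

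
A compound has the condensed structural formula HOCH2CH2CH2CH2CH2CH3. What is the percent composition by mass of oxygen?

Atom tally by fragment:
  HOCH2CH2 → C:2 H:5 O:1
  CH2 → C:1 H:2
  CH2 → C:1 H:2
  CH2 → C:1 H:2
  CH3 → C:1 H:3
Element totals:
  C: 6
  H: 14
  O: 1
Molecular formula: C6H14O.
Molar mass = 102.177 g/mol.
Mass from O: 1 × 15.999 = 15.999 g/mol.
%O = 15.999 / 102.177 × 100 = 15.66%.

15.66%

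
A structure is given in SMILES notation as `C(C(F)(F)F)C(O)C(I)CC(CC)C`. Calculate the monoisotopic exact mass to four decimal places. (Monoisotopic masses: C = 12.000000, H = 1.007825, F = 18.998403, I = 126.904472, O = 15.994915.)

324.0198

Atom tally by fragment:
  F3CCH2 → C:2 H:2 F:3
  CH(OH) → C:1 H:2 O:1
  CH(I) → C:1 H:1 I:1
  CH2 → C:1 H:2
  CH(C2H5) → C:3 H:6
  CH3 → C:1 H:3
Element totals:
  C: 9
  H: 16
  F: 3
  I: 1
  O: 1
Molecular formula: C9H16F3IO.
  M = 9(12.0) + 16(1.007825) + 3(18.998403) + 126.904472 + 15.994915
    = 108.000000 + 16.125200 + 56.995209 + 126.904472 + 15.994915 = 324.019796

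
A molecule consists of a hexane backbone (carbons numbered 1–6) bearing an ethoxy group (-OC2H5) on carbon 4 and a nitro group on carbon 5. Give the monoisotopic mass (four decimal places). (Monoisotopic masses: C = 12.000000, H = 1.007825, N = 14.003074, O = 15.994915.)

Atom tally by fragment:
  CH3 → C:1 H:3
  CH2 → C:1 H:2
  CH2 → C:1 H:2
  CH(OC2H5) → C:3 H:6 O:1
  CH(NO2) → C:1 H:1 N:1 O:2
  CH3 → C:1 H:3
Element totals:
  C: 8
  H: 17
  N: 1
  O: 3
Molecular formula: C8H17NO3.
  M = 8(12.0) + 17(1.007825) + 14.003074 + 3(15.994915)
    = 96.000000 + 17.133025 + 14.003074 + 47.984745 = 175.120844

175.1208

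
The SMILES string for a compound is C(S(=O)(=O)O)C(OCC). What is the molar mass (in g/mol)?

154.18 g/mol

Atom tally by fragment:
  HO3SCH2 → C:1 H:3 S:1 O:3
  CH2OC2H5 → C:3 H:7 O:1
Element totals:
  C: 4
  H: 10
  O: 4
  S: 1
Molecular formula: C4H10O4S.
  M = 4(12.011) + 10(1.008) + 4(15.999) + 32.06
    = 48.044 + 10.080 + 63.996 + 32.060 = 154.180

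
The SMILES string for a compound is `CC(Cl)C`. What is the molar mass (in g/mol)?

Atom tally by fragment:
  CH3 → C:1 H:3
  CH(Cl) → C:1 H:1 Cl:1
  CH3 → C:1 H:3
Element totals:
  C: 3
  H: 7
  Cl: 1
Molecular formula: C3H7Cl.
  M = 3(12.011) + 7(1.008) + 35.45
    = 36.033 + 7.056 + 35.450 = 78.539

78.54 g/mol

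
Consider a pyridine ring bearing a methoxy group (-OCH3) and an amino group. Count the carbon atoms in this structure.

Atom tally by fragment:
  pyridine ring core → C:5 H:5 N:1
  (− 2 ring H displaced by substituents)
  + OCH3 → C:1 H:3 O:1
  + NH2 → N:1 H:2
Element totals:
  C: 6
  H: 8
  N: 2
  O: 1

6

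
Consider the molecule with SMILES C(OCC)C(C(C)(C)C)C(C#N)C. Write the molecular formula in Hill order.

Atom tally by fragment:
  C2H5OCH2 → C:3 H:7 O:1
  CH(C(CH3)3) → C:5 H:10
  CH(CN) → C:2 H:1 N:1
  CH3 → C:1 H:3
Element totals:
  C: 11
  H: 21
  N: 1
  O: 1

C11H21NO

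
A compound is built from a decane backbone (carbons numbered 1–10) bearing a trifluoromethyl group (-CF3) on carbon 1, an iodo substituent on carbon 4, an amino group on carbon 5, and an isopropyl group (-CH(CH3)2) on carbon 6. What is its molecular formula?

C14H27F3IN

Atom tally by fragment:
  F3CCH2 → C:2 H:2 F:3
  CH2 → C:1 H:2
  CH2 → C:1 H:2
  CH(I) → C:1 H:1 I:1
  CH(NH2) → C:1 H:3 N:1
  CH(CH(CH3)2) → C:4 H:8
  CH2 → C:1 H:2
  CH2 → C:1 H:2
  CH2 → C:1 H:2
  CH3 → C:1 H:3
Element totals:
  C: 14
  H: 27
  F: 3
  I: 1
  N: 1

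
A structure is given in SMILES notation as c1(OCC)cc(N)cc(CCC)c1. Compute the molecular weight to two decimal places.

179.26 g/mol

Atom tally by fragment:
  benzene ring core → C:6 H:6
  (− 3 ring H displaced by substituents)
  + OC2H5 → C:2 H:5 O:1
  + NH2 → N:1 H:2
  + CH2CH2CH3 → C:3 H:7
Element totals:
  C: 11
  H: 17
  N: 1
  O: 1
Molecular formula: C11H17NO.
  M = 11(12.011) + 17(1.008) + 14.007 + 15.999
    = 132.121 + 17.136 + 14.007 + 15.999 = 179.263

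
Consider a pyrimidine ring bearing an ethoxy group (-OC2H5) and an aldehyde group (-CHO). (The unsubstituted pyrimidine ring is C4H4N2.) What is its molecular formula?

C7H8N2O2

Atom tally by fragment:
  pyrimidine ring core → C:4 H:4 N:2
  (− 2 ring H displaced by substituents)
  + OC2H5 → C:2 H:5 O:1
  + CHO → C:1 H:1 O:1
Element totals:
  C: 7
  H: 8
  N: 2
  O: 2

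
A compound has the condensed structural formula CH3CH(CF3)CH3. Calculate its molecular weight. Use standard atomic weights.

Atom tally by fragment:
  CH3 → C:1 H:3
  CH(CF3) → C:2 H:1 F:3
  CH3 → C:1 H:3
Element totals:
  C: 4
  H: 7
  F: 3
Molecular formula: C4H7F3.
  M = 4(12.011) + 7(1.008) + 3(18.998)
    = 48.044 + 7.056 + 56.994 = 112.094

112.09 g/mol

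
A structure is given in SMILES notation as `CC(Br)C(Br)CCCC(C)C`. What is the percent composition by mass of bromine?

55.87%

Atom tally by fragment:
  CH3 → C:1 H:3
  CH(Br) → C:1 H:1 Br:1
  CH(Br) → C:1 H:1 Br:1
  CH2 → C:1 H:2
  CH2 → C:1 H:2
  CH2 → C:1 H:2
  CH(CH3) → C:2 H:4
  CH3 → C:1 H:3
Element totals:
  C: 9
  H: 18
  Br: 2
Molecular formula: C9H18Br2.
Molar mass = 286.051 g/mol.
Mass from Br: 2 × 79.904 = 159.808 g/mol.
%Br = 159.808 / 286.051 × 100 = 55.87%.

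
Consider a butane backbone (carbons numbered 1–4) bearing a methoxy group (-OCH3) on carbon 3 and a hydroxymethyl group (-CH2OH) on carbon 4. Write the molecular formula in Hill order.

C6H14O2

Atom tally by fragment:
  CH3 → C:1 H:3
  CH2 → C:1 H:2
  CH(OCH3) → C:2 H:4 O:1
  CH2CH2OH → C:2 H:5 O:1
Element totals:
  C: 6
  H: 14
  O: 2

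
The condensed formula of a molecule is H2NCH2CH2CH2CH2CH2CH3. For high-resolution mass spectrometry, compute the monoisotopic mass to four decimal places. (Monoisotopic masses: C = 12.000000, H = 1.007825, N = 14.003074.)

Atom tally by fragment:
  H2NCH2 → C:1 H:4 N:1
  CH2 → C:1 H:2
  CH2 → C:1 H:2
  CH2 → C:1 H:2
  CH2 → C:1 H:2
  CH3 → C:1 H:3
Element totals:
  C: 6
  H: 15
  N: 1
Molecular formula: C6H15N.
  M = 6(12.0) + 15(1.007825) + 14.003074
    = 72.000000 + 15.117375 + 14.003074 = 101.120449

101.1204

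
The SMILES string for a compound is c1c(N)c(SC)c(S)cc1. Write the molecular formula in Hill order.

C7H9NS2

Atom tally by fragment:
  benzene ring core → C:6 H:6
  (− 3 ring H displaced by substituents)
  + NH2 → N:1 H:2
  + SCH3 → C:1 H:3 S:1
  + SH → S:1 H:1
Element totals:
  C: 7
  H: 9
  N: 1
  S: 2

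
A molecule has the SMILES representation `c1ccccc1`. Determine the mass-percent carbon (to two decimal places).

92.26%

Atom tally by fragment:
  benzene ring core → C:6 H:6
Element totals:
  C: 6
  H: 6
Molecular formula: C6H6.
Molar mass = 78.114 g/mol.
Mass from C: 6 × 12.011 = 72.066 g/mol.
%C = 72.066 / 78.114 × 100 = 92.26%.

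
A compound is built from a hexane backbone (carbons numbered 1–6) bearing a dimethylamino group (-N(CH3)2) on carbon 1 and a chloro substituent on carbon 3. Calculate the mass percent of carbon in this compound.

Atom tally by fragment:
  (CH3)2NCH2 → C:3 H:8 N:1
  CH2 → C:1 H:2
  CH(Cl) → C:1 H:1 Cl:1
  CH2 → C:1 H:2
  CH2 → C:1 H:2
  CH3 → C:1 H:3
Element totals:
  C: 8
  H: 18
  Cl: 1
  N: 1
Molecular formula: C8H18ClN.
Molar mass = 163.689 g/mol.
Mass from C: 8 × 12.011 = 96.088 g/mol.
%C = 96.088 / 163.689 × 100 = 58.70%.

58.70%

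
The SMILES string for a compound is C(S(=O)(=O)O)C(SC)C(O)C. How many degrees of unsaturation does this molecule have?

0

Atom tally by fragment:
  HO3SCH2 → C:1 H:3 S:1 O:3
  CH(SCH3) → C:2 H:4 S:1
  CH(OH) → C:1 H:2 O:1
  CH3 → C:1 H:3
Element totals:
  C: 5
  H: 12
  O: 4
  S: 2
Molecular formula: C5H12O4S2.
DoU = (2C + 2 + N − H − X) / 2 = (2·5 + 2 + 0 − 12 − 0) / 2 = 0.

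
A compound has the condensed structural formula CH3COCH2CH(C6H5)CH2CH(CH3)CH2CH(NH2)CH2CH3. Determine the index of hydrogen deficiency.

5

Element totals:
  C: 17
  H: 27
  N: 1
  O: 1
Molecular formula: C17H27NO.
DoU = (2C + 2 + N − H − X) / 2 = (2·17 + 2 + 1 − 27 − 0) / 2 = 5.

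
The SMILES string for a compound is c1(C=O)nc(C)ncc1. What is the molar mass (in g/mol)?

Atom tally by fragment:
  pyrimidine ring core → C:4 H:4 N:2
  (− 2 ring H displaced by substituents)
  + CHO → C:1 H:1 O:1
  + CH3 → C:1 H:3
Element totals:
  C: 6
  H: 6
  N: 2
  O: 1
Molecular formula: C6H6N2O.
  M = 6(12.011) + 6(1.008) + 2(14.007) + 15.999
    = 72.066 + 6.048 + 28.014 + 15.999 = 122.127

122.13 g/mol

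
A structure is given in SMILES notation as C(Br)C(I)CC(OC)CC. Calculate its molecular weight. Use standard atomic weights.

321.00 g/mol

Atom tally by fragment:
  BrCH2 → C:1 H:2 Br:1
  CH(I) → C:1 H:1 I:1
  CH2 → C:1 H:2
  CH(OCH3) → C:2 H:4 O:1
  CH2 → C:1 H:2
  CH3 → C:1 H:3
Element totals:
  C: 7
  H: 14
  Br: 1
  I: 1
  O: 1
Molecular formula: C7H14BrIO.
  M = 7(12.011) + 14(1.008) + 79.904 + 126.904 + 15.999
    = 84.077 + 14.112 + 79.904 + 126.904 + 15.999 = 320.996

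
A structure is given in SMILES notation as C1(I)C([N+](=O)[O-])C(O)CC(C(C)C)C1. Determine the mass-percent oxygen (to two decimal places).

15.33%

Atom tally by fragment:
  cyclohexane ring core → C:6 H:12
  (− 4 ring H displaced by substituents)
  + I → I:1
  + NO2 → N:1 O:2
  + OH → O:1 H:1
  + CH(CH3)2 → C:3 H:7
Element totals:
  C: 9
  H: 16
  I: 1
  N: 1
  O: 3
Molecular formula: C9H16INO3.
Molar mass = 313.135 g/mol.
Mass from O: 3 × 15.999 = 47.997 g/mol.
%O = 47.997 / 313.135 × 100 = 15.33%.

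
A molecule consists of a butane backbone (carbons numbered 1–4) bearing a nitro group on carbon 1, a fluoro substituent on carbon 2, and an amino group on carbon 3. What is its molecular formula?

C4H9FN2O2

Atom tally by fragment:
  O2NCH2 → C:1 H:2 N:1 O:2
  CH(F) → C:1 H:1 F:1
  CH(NH2) → C:1 H:3 N:1
  CH3 → C:1 H:3
Element totals:
  C: 4
  H: 9
  F: 1
  N: 2
  O: 2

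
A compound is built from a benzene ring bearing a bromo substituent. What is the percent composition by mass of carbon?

45.90%

Atom tally by fragment:
  benzene ring core → C:6 H:6
  (− 1 ring H displaced by substituents)
  + Br → Br:1
Element totals:
  C: 6
  H: 5
  Br: 1
Molecular formula: C6H5Br.
Molar mass = 157.010 g/mol.
Mass from C: 6 × 12.011 = 72.066 g/mol.
%C = 72.066 / 157.010 × 100 = 45.90%.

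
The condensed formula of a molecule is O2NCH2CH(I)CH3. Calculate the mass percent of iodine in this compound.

Atom tally by fragment:
  O2NCH2 → C:1 H:2 N:1 O:2
  CH(I) → C:1 H:1 I:1
  CH3 → C:1 H:3
Element totals:
  C: 3
  H: 6
  I: 1
  N: 1
  O: 2
Molecular formula: C3H6INO2.
Molar mass = 214.990 g/mol.
Mass from I: 1 × 126.904 = 126.904 g/mol.
%I = 126.904 / 214.990 × 100 = 59.03%.

59.03%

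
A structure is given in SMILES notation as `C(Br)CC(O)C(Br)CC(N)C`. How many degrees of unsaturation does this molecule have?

Atom tally by fragment:
  BrCH2 → C:1 H:2 Br:1
  CH2 → C:1 H:2
  CH(OH) → C:1 H:2 O:1
  CH(Br) → C:1 H:1 Br:1
  CH2 → C:1 H:2
  CH(NH2) → C:1 H:3 N:1
  CH3 → C:1 H:3
Element totals:
  C: 7
  H: 15
  Br: 2
  N: 1
  O: 1
Molecular formula: C7H15Br2NO.
DoU = (2C + 2 + N − H − X) / 2 = (2·7 + 2 + 1 − 15 − 2) / 2 = 0.

0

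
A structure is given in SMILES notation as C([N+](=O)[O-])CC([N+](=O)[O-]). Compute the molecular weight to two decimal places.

134.09 g/mol

Atom tally by fragment:
  O2NCH2 → C:1 H:2 N:1 O:2
  CH2 → C:1 H:2
  CH2NO2 → C:1 H:2 N:1 O:2
Element totals:
  C: 3
  H: 6
  N: 2
  O: 4
Molecular formula: C3H6N2O4.
  M = 3(12.011) + 6(1.008) + 2(14.007) + 4(15.999)
    = 36.033 + 6.048 + 28.014 + 63.996 = 134.091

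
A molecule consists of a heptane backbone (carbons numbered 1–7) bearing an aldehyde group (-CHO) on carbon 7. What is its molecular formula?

Atom tally by fragment:
  CH3 → C:1 H:3
  CH2 → C:1 H:2
  CH2 → C:1 H:2
  CH2 → C:1 H:2
  CH2 → C:1 H:2
  CH2 → C:1 H:2
  CH2CHO → C:2 H:3 O:1
Element totals:
  C: 8
  H: 16
  O: 1

C8H16O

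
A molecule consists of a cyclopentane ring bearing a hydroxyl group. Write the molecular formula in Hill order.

Atom tally by fragment:
  cyclopentane ring core → C:5 H:10
  (− 1 ring H displaced by substituents)
  + OH → O:1 H:1
Element totals:
  C: 5
  H: 10
  O: 1

C5H10O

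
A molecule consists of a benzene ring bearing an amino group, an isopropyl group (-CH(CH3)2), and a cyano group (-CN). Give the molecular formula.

Atom tally by fragment:
  benzene ring core → C:6 H:6
  (− 3 ring H displaced by substituents)
  + NH2 → N:1 H:2
  + CH(CH3)2 → C:3 H:7
  + CN → C:1 N:1
Element totals:
  C: 10
  H: 12
  N: 2

C10H12N2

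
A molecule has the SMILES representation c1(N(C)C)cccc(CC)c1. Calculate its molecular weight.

Atom tally by fragment:
  benzene ring core → C:6 H:6
  (− 2 ring H displaced by substituents)
  + N(CH3)2 → N:1 C:2 H:6
  + C2H5 → C:2 H:5
Element totals:
  C: 10
  H: 15
  N: 1
Molecular formula: C10H15N.
  M = 10(12.011) + 15(1.008) + 14.007
    = 120.110 + 15.120 + 14.007 = 149.237

149.24 g/mol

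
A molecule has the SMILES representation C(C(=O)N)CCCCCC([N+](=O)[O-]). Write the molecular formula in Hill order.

C8H16N2O3

Atom tally by fragment:
  H2NOCCH2 → C:2 H:4 O:1 N:1
  CH2 → C:1 H:2
  CH2 → C:1 H:2
  CH2 → C:1 H:2
  CH2 → C:1 H:2
  CH2 → C:1 H:2
  CH2NO2 → C:1 H:2 N:1 O:2
Element totals:
  C: 8
  H: 16
  N: 2
  O: 3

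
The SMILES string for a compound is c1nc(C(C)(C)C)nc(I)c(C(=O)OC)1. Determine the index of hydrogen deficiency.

Atom tally by fragment:
  pyrimidine ring core → C:4 H:4 N:2
  (− 3 ring H displaced by substituents)
  + C(CH3)3 → C:4 H:9
  + I → I:1
  + COOCH3 → C:2 H:3 O:2
Element totals:
  C: 10
  H: 13
  I: 1
  N: 2
  O: 2
Molecular formula: C10H13IN2O2.
DoU = (2C + 2 + N − H − X) / 2 = (2·10 + 2 + 2 − 13 − 1) / 2 = 5.

5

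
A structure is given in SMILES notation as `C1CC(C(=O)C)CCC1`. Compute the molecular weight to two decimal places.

Atom tally by fragment:
  cyclohexane ring core → C:6 H:12
  (− 1 ring H displaced by substituents)
  + COCH3 → C:2 H:3 O:1
Element totals:
  C: 8
  H: 14
  O: 1
Molecular formula: C8H14O.
  M = 8(12.011) + 14(1.008) + 15.999
    = 96.088 + 14.112 + 15.999 = 126.199

126.20 g/mol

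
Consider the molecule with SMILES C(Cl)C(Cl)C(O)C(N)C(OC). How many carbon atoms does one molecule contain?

Atom tally by fragment:
  ClCH2 → C:1 H:2 Cl:1
  CH(Cl) → C:1 H:1 Cl:1
  CH(OH) → C:1 H:2 O:1
  CH(NH2) → C:1 H:3 N:1
  CH2OCH3 → C:2 H:5 O:1
Element totals:
  C: 6
  H: 13
  Cl: 2
  N: 1
  O: 2

6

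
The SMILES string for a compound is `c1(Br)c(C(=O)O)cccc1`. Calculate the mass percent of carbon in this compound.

41.83%

Atom tally by fragment:
  benzene ring core → C:6 H:6
  (− 2 ring H displaced by substituents)
  + Br → Br:1
  + COOH → C:1 H:1 O:2
Element totals:
  C: 7
  H: 5
  Br: 1
  O: 2
Molecular formula: C7H5BrO2.
Molar mass = 201.019 g/mol.
Mass from C: 7 × 12.011 = 84.077 g/mol.
%C = 84.077 / 201.019 × 100 = 41.83%.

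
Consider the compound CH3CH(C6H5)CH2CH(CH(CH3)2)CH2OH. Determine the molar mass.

Atom tally by fragment:
  CH3 → C:1 H:3
  CH(C6H5) → C:7 H:6
  CH2 → C:1 H:2
  CH(CH(CH3)2) → C:4 H:8
  CH2OH → C:1 H:3 O:1
Element totals:
  C: 14
  H: 22
  O: 1
Molecular formula: C14H22O.
  M = 14(12.011) + 22(1.008) + 15.999
    = 168.154 + 22.176 + 15.999 = 206.329

206.33 g/mol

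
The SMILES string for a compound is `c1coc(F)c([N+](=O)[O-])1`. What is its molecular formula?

Atom tally by fragment:
  furan ring core → C:4 H:4 O:1
  (− 2 ring H displaced by substituents)
  + F → F:1
  + NO2 → N:1 O:2
Element totals:
  C: 4
  H: 2
  F: 1
  N: 1
  O: 3

C4H2FNO3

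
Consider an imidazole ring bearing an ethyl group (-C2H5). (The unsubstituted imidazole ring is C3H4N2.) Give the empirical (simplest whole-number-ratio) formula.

Atom tally by fragment:
  imidazole ring core → C:3 H:4 N:2
  (− 1 ring H displaced by substituents)
  + C2H5 → C:2 H:5
Element totals:
  C: 5
  H: 8
  N: 2
Molecular formula: C5H8N2.
gcd of subscripts (5, 8, 2) = 1, so the empirical formula equals the molecular formula.

C5H8N2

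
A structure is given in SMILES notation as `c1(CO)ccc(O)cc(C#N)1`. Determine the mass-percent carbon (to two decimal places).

64.42%

Atom tally by fragment:
  benzene ring core → C:6 H:6
  (− 3 ring H displaced by substituents)
  + CH2OH → C:1 H:3 O:1
  + OH → O:1 H:1
  + CN → C:1 N:1
Element totals:
  C: 8
  H: 7
  N: 1
  O: 2
Molecular formula: C8H7NO2.
Molar mass = 149.149 g/mol.
Mass from C: 8 × 12.011 = 96.088 g/mol.
%C = 96.088 / 149.149 × 100 = 64.42%.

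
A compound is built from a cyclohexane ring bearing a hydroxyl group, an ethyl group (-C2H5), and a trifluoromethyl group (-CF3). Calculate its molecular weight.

Atom tally by fragment:
  cyclohexane ring core → C:6 H:12
  (− 3 ring H displaced by substituents)
  + OH → O:1 H:1
  + C2H5 → C:2 H:5
  + CF3 → C:1 F:3
Element totals:
  C: 9
  H: 15
  F: 3
  O: 1
Molecular formula: C9H15F3O.
  M = 9(12.011) + 15(1.008) + 3(18.998) + 15.999
    = 108.099 + 15.120 + 56.994 + 15.999 = 196.212

196.21 g/mol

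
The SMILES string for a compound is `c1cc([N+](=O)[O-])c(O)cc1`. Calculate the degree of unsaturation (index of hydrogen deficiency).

Atom tally by fragment:
  benzene ring core → C:6 H:6
  (− 2 ring H displaced by substituents)
  + NO2 → N:1 O:2
  + OH → O:1 H:1
Element totals:
  C: 6
  H: 5
  N: 1
  O: 3
Molecular formula: C6H5NO3.
DoU = (2C + 2 + N − H − X) / 2 = (2·6 + 2 + 1 − 5 − 0) / 2 = 5.

5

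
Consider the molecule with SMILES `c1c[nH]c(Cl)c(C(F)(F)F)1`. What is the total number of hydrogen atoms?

3

Atom tally by fragment:
  pyrrole ring core → C:4 H:5 N:1
  (− 2 ring H displaced by substituents)
  + Cl → Cl:1
  + CF3 → C:1 F:3
Element totals:
  C: 5
  H: 3
  Cl: 1
  F: 3
  N: 1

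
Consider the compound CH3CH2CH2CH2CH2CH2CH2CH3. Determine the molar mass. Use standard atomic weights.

Atom tally by fragment:
  CH3 → C:1 H:3
  CH2 → C:1 H:2
  CH2 → C:1 H:2
  CH2 → C:1 H:2
  CH2 → C:1 H:2
  CH2 → C:1 H:2
  CH2 → C:1 H:2
  CH3 → C:1 H:3
Element totals:
  C: 8
  H: 18
Molecular formula: C8H18.
  M = 8(12.011) + 18(1.008)
    = 96.088 + 18.144 = 114.232

114.23 g/mol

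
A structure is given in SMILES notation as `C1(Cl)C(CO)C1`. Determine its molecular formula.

C4H7ClO

Atom tally by fragment:
  cyclopropane ring core → C:3 H:6
  (− 2 ring H displaced by substituents)
  + Cl → Cl:1
  + CH2OH → C:1 H:3 O:1
Element totals:
  C: 4
  H: 7
  Cl: 1
  O: 1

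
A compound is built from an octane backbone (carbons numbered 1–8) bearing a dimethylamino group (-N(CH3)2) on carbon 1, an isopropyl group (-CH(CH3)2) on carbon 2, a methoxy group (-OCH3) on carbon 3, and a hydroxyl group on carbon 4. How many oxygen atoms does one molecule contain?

Atom tally by fragment:
  (CH3)2NCH2 → C:3 H:8 N:1
  CH(CH(CH3)2) → C:4 H:8
  CH(OCH3) → C:2 H:4 O:1
  CH(OH) → C:1 H:2 O:1
  CH2 → C:1 H:2
  CH2 → C:1 H:2
  CH2 → C:1 H:2
  CH3 → C:1 H:3
Element totals:
  C: 14
  H: 31
  N: 1
  O: 2

2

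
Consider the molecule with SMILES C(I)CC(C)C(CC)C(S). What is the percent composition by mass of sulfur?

Atom tally by fragment:
  ICH2 → C:1 H:2 I:1
  CH2 → C:1 H:2
  CH(CH3) → C:2 H:4
  CH(C2H5) → C:3 H:6
  CH2SH → C:1 H:3 S:1
Element totals:
  C: 8
  H: 17
  I: 1
  S: 1
Molecular formula: C8H17IS.
Molar mass = 272.188 g/mol.
Mass from S: 1 × 32.06 = 32.060 g/mol.
%S = 32.060 / 272.188 × 100 = 11.78%.

11.78%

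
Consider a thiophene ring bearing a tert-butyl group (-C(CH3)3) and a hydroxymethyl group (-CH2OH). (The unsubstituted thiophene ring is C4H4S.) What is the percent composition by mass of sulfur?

Atom tally by fragment:
  thiophene ring core → C:4 H:4 S:1
  (− 2 ring H displaced by substituents)
  + C(CH3)3 → C:4 H:9
  + CH2OH → C:1 H:3 O:1
Element totals:
  C: 9
  H: 14
  O: 1
  S: 1
Molecular formula: C9H14OS.
Molar mass = 170.270 g/mol.
Mass from S: 1 × 32.06 = 32.060 g/mol.
%S = 32.060 / 170.270 × 100 = 18.83%.

18.83%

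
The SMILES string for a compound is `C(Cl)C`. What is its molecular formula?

Atom tally by fragment:
  ClCH2 → C:1 H:2 Cl:1
  CH3 → C:1 H:3
Element totals:
  C: 2
  H: 5
  Cl: 1

C2H5Cl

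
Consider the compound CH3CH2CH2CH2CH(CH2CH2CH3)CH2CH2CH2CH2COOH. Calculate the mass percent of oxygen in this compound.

Element totals:
  C: 13
  H: 26
  O: 2
Molecular formula: C13H26O2.
Molar mass = 214.349 g/mol.
Mass from O: 2 × 15.999 = 31.998 g/mol.
%O = 31.998 / 214.349 × 100 = 14.93%.

14.93%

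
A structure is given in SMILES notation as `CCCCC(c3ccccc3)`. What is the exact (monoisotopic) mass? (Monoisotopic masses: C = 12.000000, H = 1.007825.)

Atom tally by fragment:
  CH3 → C:1 H:3
  CH2 → C:1 H:2
  CH2 → C:1 H:2
  CH2 → C:1 H:2
  CH2C6H5 → C:7 H:7
Element totals:
  C: 11
  H: 16
Molecular formula: C11H16.
  M = 11(12.0) + 16(1.007825)
    = 132.000000 + 16.125200 = 148.125200

148.1252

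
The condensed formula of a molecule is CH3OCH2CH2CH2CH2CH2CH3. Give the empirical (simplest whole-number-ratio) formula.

C7H16O

Atom tally by fragment:
  CH3OCH2 → C:2 H:5 O:1
  CH2 → C:1 H:2
  CH2 → C:1 H:2
  CH2 → C:1 H:2
  CH2 → C:1 H:2
  CH3 → C:1 H:3
Element totals:
  C: 7
  H: 16
  O: 1
Molecular formula: C7H16O.
gcd of subscripts (7, 16, 1) = 1, so the empirical formula equals the molecular formula.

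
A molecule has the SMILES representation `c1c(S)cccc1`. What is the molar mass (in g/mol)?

Atom tally by fragment:
  benzene ring core → C:6 H:6
  (− 1 ring H displaced by substituents)
  + SH → S:1 H:1
Element totals:
  C: 6
  H: 6
  S: 1
Molecular formula: C6H6S.
  M = 6(12.011) + 6(1.008) + 32.06
    = 72.066 + 6.048 + 32.060 = 110.174

110.17 g/mol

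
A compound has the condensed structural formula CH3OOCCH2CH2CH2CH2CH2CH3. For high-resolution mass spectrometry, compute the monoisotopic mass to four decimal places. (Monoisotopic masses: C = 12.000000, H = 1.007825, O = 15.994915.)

144.1150

Atom tally by fragment:
  CH3OOCCH2 → C:3 H:5 O:2
  CH2 → C:1 H:2
  CH2 → C:1 H:2
  CH2 → C:1 H:2
  CH2 → C:1 H:2
  CH3 → C:1 H:3
Element totals:
  C: 8
  H: 16
  O: 2
Molecular formula: C8H16O2.
  M = 8(12.0) + 16(1.007825) + 2(15.994915)
    = 96.000000 + 16.125200 + 31.989830 = 144.115030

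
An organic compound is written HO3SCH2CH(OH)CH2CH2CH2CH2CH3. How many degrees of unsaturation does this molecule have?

Atom tally by fragment:
  HO3SCH2 → C:1 H:3 S:1 O:3
  CH(OH) → C:1 H:2 O:1
  CH2 → C:1 H:2
  CH2 → C:1 H:2
  CH2 → C:1 H:2
  CH2 → C:1 H:2
  CH3 → C:1 H:3
Element totals:
  C: 7
  H: 16
  O: 4
  S: 1
Molecular formula: C7H16O4S.
DoU = (2C + 2 + N − H − X) / 2 = (2·7 + 2 + 0 − 16 − 0) / 2 = 0.

0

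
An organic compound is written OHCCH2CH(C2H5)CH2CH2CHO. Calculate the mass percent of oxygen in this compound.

Element totals:
  C: 8
  H: 14
  O: 2
Molecular formula: C8H14O2.
Molar mass = 142.198 g/mol.
Mass from O: 2 × 15.999 = 31.998 g/mol.
%O = 31.998 / 142.198 × 100 = 22.50%.

22.50%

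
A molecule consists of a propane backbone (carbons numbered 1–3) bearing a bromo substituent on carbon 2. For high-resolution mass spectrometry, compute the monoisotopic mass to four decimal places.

121.9731

Atom tally by fragment:
  CH3 → C:1 H:3
  CH(Br) → C:1 H:1 Br:1
  CH3 → C:1 H:3
Element totals:
  C: 3
  H: 7
  Br: 1
Molecular formula: C3H7Br.
  M = 3(12.0) + 7(1.007825) + 78.918338
    = 36.000000 + 7.054775 + 78.918338 = 121.973113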